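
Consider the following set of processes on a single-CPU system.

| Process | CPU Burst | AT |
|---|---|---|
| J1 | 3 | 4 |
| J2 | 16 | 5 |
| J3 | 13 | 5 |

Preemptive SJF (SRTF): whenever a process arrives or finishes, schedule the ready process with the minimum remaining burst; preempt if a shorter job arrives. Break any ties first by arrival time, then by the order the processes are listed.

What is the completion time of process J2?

36

Gantt: | idle 0-4 | J1 4-7 | J3 7-20 | J2 20-36 |
Completion: J1=7  J2=36  J3=20
Turnaround (C−A): J1=3  J2=31  J3=15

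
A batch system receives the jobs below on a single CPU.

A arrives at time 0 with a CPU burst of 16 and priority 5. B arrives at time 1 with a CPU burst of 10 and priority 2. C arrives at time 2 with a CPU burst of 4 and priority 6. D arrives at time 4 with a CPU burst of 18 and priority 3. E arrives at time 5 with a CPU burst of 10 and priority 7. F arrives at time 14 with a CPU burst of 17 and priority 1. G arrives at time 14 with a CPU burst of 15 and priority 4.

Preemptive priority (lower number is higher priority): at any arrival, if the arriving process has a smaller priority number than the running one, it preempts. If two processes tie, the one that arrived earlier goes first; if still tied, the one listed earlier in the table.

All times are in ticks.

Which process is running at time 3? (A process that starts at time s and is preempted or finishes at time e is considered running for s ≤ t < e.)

Gantt: | A 0-1 | B 1-11 | D 11-14 | F 14-31 | D 31-46 | G 46-61 | A 61-76 | C 76-80 | E 80-90 |
Completion: A=76  B=11  C=80  D=46  E=90  F=31  G=61
Turnaround (C−A): A=76  B=10  C=78  D=42  E=85  F=17  G=47

B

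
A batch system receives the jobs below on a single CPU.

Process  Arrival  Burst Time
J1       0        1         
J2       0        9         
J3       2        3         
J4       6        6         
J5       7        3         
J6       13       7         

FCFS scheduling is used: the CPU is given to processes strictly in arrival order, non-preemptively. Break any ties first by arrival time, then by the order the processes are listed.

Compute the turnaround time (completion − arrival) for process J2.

Schedule: | J1 0-1 | J2 1-10 | J3 10-13 | J4 13-19 | J5 19-22 | J6 22-29 |
Completion: J1=1  J2=10  J3=13  J4=19  J5=22  J6=29
Turnaround (C−A): J1=1  J2=10  J3=11  J4=13  J5=15  J6=16
Turnaround(J2) = completion − arrival = 10 − 0 = 10

10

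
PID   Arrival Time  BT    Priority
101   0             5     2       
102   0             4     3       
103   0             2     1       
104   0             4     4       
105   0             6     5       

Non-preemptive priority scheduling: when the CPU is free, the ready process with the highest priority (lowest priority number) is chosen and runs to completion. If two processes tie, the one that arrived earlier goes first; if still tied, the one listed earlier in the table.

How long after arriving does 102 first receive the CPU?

7

Gantt: | 103 0-2 | 101 2-7 | 102 7-11 | 104 11-15 | 105 15-21 |
Completion: 101=7  102=11  103=2  104=15  105=21
Response(102) = first start − arrival = 7 − 0 = 7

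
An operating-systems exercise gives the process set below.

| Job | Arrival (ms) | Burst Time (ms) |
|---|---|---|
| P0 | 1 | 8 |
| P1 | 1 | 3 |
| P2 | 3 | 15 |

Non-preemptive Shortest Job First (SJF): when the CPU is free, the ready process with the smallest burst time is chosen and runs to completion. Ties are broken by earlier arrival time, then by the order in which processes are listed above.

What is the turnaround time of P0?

Gantt: | idle 0-1 | P1 1-4 | P0 4-12 | P2 12-27 |
Completion: P0=12  P1=4  P2=27
Turnaround (C−A): P0=11  P1=3  P2=24
Turnaround(P0) = completion − arrival = 12 − 1 = 11

11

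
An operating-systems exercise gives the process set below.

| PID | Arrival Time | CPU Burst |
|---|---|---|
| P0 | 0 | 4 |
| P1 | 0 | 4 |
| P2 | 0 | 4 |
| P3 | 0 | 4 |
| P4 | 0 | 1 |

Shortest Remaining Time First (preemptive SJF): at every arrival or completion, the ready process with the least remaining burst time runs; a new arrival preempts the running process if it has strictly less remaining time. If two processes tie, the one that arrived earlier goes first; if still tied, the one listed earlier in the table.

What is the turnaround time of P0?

Gantt: | P4 0-1 | P0 1-5 | P1 5-9 | P2 9-13 | P3 13-17 |
Completion: P0=5  P1=9  P2=13  P3=17  P4=1
Turnaround (C−A): P0=5  P1=9  P2=13  P3=17  P4=1
Turnaround(P0) = completion − arrival = 5 − 0 = 5

5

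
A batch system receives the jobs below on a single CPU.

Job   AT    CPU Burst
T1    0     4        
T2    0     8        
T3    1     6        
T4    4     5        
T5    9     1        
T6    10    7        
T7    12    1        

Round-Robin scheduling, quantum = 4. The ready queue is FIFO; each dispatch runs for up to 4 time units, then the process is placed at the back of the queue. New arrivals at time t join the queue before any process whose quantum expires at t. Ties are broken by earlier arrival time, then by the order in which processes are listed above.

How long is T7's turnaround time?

Gantt: | T1 0-4 | T2 4-8 | T3 8-12 | T4 12-16 | T2 16-20 | T5 20-21 | T6 21-25 | T7 25-26 | T3 26-28 | T4 28-29 | T6 29-32 |
Completion: T1=4  T2=20  T3=28  T4=29  T5=21  T6=32  T7=26
Turnaround(T7) = completion − arrival = 26 − 12 = 14

14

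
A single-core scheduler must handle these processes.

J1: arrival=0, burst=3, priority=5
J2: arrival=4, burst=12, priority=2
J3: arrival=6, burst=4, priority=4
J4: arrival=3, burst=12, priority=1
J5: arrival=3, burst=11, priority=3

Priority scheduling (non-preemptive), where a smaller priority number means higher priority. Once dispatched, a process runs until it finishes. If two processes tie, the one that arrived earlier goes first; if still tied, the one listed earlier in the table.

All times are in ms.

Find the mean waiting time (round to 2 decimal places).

13.40

Gantt: | J1 0-3 | J4 3-15 | J2 15-27 | J5 27-38 | J3 38-42 |
Completion: J1=3  J2=27  J3=42  J4=15  J5=38
Waiting times: J1=0, J2=11, J3=32, J4=0, J5=24
Average waiting = (0+11+32+0+24) / 5 = 67/5 = 13.40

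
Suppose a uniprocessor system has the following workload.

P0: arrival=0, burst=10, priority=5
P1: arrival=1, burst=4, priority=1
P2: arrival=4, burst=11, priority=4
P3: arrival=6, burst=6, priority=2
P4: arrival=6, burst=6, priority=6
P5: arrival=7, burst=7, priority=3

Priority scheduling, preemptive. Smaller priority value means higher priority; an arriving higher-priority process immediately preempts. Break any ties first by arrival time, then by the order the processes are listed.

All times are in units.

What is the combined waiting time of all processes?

79

Gantt: | P0 0-1 | P1 1-5 | P2 5-6 | P3 6-12 | P5 12-19 | P2 19-29 | P0 29-38 | P4 38-44 |
Completion: P0=38  P1=5  P2=29  P3=12  P4=44  P5=19
Waiting = turnaround − burst: P0=28, P1=0, P2=14, P3=0, P4=32, P5=5
Total waiting = 28 + 0 + 14 + 0 + 32 + 5 = 79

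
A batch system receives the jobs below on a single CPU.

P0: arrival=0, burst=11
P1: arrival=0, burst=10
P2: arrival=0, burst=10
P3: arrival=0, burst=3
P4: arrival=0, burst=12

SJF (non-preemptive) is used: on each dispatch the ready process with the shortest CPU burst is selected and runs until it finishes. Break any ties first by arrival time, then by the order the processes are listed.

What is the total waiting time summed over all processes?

73

Timeline: | P3 0-3 | P1 3-13 | P2 13-23 | P0 23-34 | P4 34-46 |
Completion: P0=34  P1=13  P2=23  P3=3  P4=46
Turnaround (C−A): P0=34  P1=13  P2=23  P3=3  P4=46
Waiting = turnaround − burst: P0=23, P1=3, P2=13, P3=0, P4=34
Total waiting = 23 + 3 + 13 + 0 + 34 = 73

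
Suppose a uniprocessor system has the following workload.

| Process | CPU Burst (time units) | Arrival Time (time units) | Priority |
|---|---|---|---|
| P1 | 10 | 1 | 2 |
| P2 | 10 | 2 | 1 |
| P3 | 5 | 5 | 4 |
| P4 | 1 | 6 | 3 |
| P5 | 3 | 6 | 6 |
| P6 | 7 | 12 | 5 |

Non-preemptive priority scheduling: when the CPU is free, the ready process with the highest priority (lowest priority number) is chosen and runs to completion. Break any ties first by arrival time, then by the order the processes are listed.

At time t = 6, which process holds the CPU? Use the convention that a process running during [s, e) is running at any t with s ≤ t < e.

P1

Schedule: | idle 0-1 | P1 1-11 | P2 11-21 | P4 21-22 | P3 22-27 | P6 27-34 | P5 34-37 |
Completion: P1=11  P2=21  P3=27  P4=22  P5=37  P6=34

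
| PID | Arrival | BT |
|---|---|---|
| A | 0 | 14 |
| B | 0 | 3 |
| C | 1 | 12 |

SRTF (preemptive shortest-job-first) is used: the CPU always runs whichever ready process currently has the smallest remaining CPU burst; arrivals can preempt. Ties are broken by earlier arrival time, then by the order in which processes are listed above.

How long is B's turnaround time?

3

Schedule: | B 0-3 | C 3-15 | A 15-29 |
Completion: A=29  B=3  C=15
Turnaround (C−A): A=29  B=3  C=14
Turnaround(B) = completion − arrival = 3 − 0 = 3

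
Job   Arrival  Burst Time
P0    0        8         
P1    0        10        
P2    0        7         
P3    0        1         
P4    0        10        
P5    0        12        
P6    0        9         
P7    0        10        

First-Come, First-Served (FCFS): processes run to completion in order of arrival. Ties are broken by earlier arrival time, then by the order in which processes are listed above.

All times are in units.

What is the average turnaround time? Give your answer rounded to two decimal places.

35.63

Gantt: | P0 0-8 | P1 8-18 | P2 18-25 | P3 25-26 | P4 26-36 | P5 36-48 | P6 48-57 | P7 57-67 |
Completion: P0=8  P1=18  P2=25  P3=26  P4=36  P5=48  P6=57  P7=67
Turnaround times: P0=8, P1=18, P2=25, P3=26, P4=36, P5=48, P6=57, P7=67
Average turnaround = (8+18+25+26+36+48+57+67) / 8 = 285/8 = 35.63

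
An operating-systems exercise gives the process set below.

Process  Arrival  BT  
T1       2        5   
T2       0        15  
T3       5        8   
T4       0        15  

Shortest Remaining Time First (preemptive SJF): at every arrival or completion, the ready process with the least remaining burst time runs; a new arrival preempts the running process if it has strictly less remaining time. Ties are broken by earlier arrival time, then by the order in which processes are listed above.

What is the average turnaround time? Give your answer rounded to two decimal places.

Timeline: | T2 0-2 | T1 2-7 | T3 7-15 | T2 15-28 | T4 28-43 |
Completion: T1=7  T2=28  T3=15  T4=43
Turnaround (C−A): T1=5  T2=28  T3=10  T4=43
Turnaround times: T1=5, T2=28, T3=10, T4=43
Average turnaround = (5+28+10+43) / 4 = 86/4 = 21.50

21.50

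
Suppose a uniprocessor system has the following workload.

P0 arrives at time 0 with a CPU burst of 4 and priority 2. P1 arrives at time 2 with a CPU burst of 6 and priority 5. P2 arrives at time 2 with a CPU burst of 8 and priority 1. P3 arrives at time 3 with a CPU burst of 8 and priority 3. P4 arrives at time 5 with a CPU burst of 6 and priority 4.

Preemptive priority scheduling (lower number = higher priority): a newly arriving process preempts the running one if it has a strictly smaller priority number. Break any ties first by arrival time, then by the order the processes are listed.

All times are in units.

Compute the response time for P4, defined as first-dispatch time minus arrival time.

Gantt: | P0 0-2 | P2 2-10 | P0 10-12 | P3 12-20 | P4 20-26 | P1 26-32 |
Completion: P0=12  P1=32  P2=10  P3=20  P4=26
Response(P4) = first start − arrival = 20 − 5 = 15

15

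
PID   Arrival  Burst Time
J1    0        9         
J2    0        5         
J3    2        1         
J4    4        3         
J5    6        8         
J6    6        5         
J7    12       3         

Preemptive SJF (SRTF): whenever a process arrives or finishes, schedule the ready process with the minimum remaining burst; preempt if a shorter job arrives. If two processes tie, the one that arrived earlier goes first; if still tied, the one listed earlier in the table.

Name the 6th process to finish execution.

Gantt: | J2 0-2 | J3 2-3 | J2 3-6 | J4 6-9 | J6 9-14 | J7 14-17 | J5 17-25 | J1 25-34 |
Completion: J1=34  J2=6  J3=3  J4=9  J5=25  J6=14  J7=17
Turnaround (C−A): J1=34  J2=6  J3=1  J4=5  J5=19  J6=8  J7=5
Finish order: J3 → J2 → J4 → J6 → J7 → J5 → J1

J5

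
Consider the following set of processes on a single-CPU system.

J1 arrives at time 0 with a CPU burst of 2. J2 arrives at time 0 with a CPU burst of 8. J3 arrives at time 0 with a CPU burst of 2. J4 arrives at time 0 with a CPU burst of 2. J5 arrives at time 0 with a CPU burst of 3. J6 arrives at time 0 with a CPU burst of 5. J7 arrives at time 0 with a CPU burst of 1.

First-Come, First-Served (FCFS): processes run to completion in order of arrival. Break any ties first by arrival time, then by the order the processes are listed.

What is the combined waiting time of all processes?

Gantt: | J1 0-2 | J2 2-10 | J3 10-12 | J4 12-14 | J5 14-17 | J6 17-22 | J7 22-23 |
Completion: J1=2  J2=10  J3=12  J4=14  J5=17  J6=22  J7=23
Turnaround (C−A): J1=2  J2=10  J3=12  J4=14  J5=17  J6=22  J7=23
Waiting = turnaround − burst: J1=0, J2=2, J3=10, J4=12, J5=14, J6=17, J7=22
Total waiting = 0 + 2 + 10 + 12 + 14 + 17 + 22 = 77

77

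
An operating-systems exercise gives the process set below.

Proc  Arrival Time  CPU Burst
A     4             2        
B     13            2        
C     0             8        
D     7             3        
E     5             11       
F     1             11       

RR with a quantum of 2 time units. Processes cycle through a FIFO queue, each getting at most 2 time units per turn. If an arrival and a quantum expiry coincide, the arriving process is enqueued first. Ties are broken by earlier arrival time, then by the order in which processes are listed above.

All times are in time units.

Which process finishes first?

A

Schedule: | C 0-2 | F 2-4 | C 4-6 | A 6-8 | F 8-10 | E 10-12 | C 12-14 | D 14-16 | F 16-18 | E 18-20 | B 20-22 | C 22-24 | D 24-25 | F 25-27 | E 27-29 | F 29-31 | E 31-33 | F 33-34 | E 34-37 |
Completion: A=8  B=22  C=24  D=25  E=37  F=34
Finish order: A → B → C → D → F → E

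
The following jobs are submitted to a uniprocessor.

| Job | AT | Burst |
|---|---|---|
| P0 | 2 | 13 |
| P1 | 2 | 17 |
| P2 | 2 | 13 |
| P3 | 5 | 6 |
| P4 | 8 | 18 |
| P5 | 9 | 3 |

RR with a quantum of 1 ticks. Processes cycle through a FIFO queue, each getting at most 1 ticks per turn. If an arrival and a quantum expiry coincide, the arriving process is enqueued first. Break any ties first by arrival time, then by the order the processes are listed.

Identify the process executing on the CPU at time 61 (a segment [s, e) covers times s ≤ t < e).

P1

Gantt: | idle 0-2 | P0 2-3 | P1 3-4 | P2 4-5 | P0 5-6 | P1 6-7 | P3 7-8 | P2 8-9 | P0 9-10 | P1 10-11 | P4 11-12 | P3 12-13 | P5 13-14 | P2 14-15 | P0 15-16 | P1 16-17 | P4 17-18 | P3 18-19 | P5 19-20 | P2 20-21 | P0 21-22 | P1 22-23 | P4 23-24 | P3 24-25 | P5 25-26 | P2 26-27 | P0 27-28 | P1 28-29 | P4 29-30 | P3 30-31 | P2 31-32 | P0 32-33 | P1 33-34 | P4 34-35 | P3 35-36 | P2 36-37 | P0 37-38 | P1 38-39 | P4 39-40 | P2 40-41 | P0 41-42 | P1 42-43 | P4 43-44 | P2 44-45 | P0 45-46 | P1 46-47 | P4 47-48 | P2 48-49 | P0 49-50 | P1 50-51 | P4 51-52 | P2 52-53 | P0 53-54 | P1 54-55 | P4 55-56 | P2 56-57 | P0 57-58 | P1 58-59 | P4 59-60 | P2 60-61 | P1 61-62 | P4 62-63 | P1 63-64 | P4 64-65 | P1 65-66 | P4 66-67 | P1 67-68 | P4 68-72 |
Completion: P0=58  P1=68  P2=61  P3=36  P4=72  P5=26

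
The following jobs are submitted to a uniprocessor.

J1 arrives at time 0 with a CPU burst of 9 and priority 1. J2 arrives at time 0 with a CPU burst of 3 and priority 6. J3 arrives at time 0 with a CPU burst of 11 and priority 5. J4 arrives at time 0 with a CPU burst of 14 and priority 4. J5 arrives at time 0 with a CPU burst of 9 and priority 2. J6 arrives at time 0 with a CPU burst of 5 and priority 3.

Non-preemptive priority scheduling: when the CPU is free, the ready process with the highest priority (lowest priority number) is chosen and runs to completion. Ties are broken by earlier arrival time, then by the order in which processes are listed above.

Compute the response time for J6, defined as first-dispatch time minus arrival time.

Gantt: | J1 0-9 | J5 9-18 | J6 18-23 | J4 23-37 | J3 37-48 | J2 48-51 |
Completion: J1=9  J2=51  J3=48  J4=37  J5=18  J6=23
Turnaround (C−A): J1=9  J2=51  J3=48  J4=37  J5=18  J6=23
Response(J6) = first start − arrival = 18 − 0 = 18

18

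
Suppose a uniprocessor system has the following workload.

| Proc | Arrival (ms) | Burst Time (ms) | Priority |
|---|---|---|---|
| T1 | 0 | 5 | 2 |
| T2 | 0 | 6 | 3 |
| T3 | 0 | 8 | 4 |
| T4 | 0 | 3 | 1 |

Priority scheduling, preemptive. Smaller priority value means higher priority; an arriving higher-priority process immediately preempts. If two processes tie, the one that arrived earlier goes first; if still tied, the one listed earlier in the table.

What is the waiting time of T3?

Timeline: | T4 0-3 | T1 3-8 | T2 8-14 | T3 14-22 |
Completion: T1=8  T2=14  T3=22  T4=3
Turnaround (C−A): T1=8  T2=14  T3=22  T4=3
Waiting(T3) = turnaround − burst = 22 − 8 = 14

14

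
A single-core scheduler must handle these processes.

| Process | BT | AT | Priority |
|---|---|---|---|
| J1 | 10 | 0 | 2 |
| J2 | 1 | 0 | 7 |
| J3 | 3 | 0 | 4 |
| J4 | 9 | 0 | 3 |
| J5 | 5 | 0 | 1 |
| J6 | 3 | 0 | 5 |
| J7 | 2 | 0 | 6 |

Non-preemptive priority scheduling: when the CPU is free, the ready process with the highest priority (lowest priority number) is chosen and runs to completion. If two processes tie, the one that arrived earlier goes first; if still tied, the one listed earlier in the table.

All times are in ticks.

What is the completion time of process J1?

15

Timeline: | J5 0-5 | J1 5-15 | J4 15-24 | J3 24-27 | J6 27-30 | J7 30-32 | J2 32-33 |
Completion: J1=15  J2=33  J3=27  J4=24  J5=5  J6=30  J7=32
Turnaround (C−A): J1=15  J2=33  J3=27  J4=24  J5=5  J6=30  J7=32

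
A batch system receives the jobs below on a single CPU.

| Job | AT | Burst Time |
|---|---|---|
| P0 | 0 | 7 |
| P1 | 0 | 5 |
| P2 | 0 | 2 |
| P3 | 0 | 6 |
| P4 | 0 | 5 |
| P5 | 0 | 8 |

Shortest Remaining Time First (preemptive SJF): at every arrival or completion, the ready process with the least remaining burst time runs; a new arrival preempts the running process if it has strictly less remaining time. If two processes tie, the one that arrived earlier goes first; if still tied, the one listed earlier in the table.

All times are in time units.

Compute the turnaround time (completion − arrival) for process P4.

12

Schedule: | P2 0-2 | P1 2-7 | P4 7-12 | P3 12-18 | P0 18-25 | P5 25-33 |
Completion: P0=25  P1=7  P2=2  P3=18  P4=12  P5=33
Turnaround (C−A): P0=25  P1=7  P2=2  P3=18  P4=12  P5=33
Turnaround(P4) = completion − arrival = 12 − 0 = 12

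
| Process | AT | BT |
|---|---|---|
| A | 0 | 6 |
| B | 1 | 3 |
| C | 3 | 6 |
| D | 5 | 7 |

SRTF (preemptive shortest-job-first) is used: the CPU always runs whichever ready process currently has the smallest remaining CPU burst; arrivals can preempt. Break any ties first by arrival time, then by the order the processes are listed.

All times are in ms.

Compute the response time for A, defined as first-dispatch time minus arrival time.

Timeline: | A 0-1 | B 1-4 | A 4-9 | C 9-15 | D 15-22 |
Completion: A=9  B=4  C=15  D=22
Turnaround (C−A): A=9  B=3  C=12  D=17
Response(A) = first start − arrival = 0 − 0 = 0

0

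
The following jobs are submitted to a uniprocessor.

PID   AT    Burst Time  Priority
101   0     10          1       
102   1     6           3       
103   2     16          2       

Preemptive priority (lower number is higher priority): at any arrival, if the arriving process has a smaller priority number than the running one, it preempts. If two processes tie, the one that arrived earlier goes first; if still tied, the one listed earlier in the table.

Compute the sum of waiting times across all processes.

33

Schedule: | 101 0-10 | 103 10-26 | 102 26-32 |
Completion: 101=10  102=32  103=26
Turnaround (C−A): 101=10  102=31  103=24
Waiting = turnaround − burst: 101=0, 102=25, 103=8
Total waiting = 0 + 25 + 8 = 33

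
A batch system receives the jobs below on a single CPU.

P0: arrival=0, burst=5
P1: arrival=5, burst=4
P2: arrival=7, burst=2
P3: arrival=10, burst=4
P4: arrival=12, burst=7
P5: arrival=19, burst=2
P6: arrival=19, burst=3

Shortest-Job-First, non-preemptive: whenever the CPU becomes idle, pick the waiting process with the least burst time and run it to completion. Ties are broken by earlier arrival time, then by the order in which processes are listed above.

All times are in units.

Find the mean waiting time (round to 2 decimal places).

Gantt: | P0 0-5 | P1 5-9 | P2 9-11 | P3 11-15 | P4 15-22 | P5 22-24 | P6 24-27 |
Completion: P0=5  P1=9  P2=11  P3=15  P4=22  P5=24  P6=27
Turnaround (C−A): P0=5  P1=4  P2=4  P3=5  P4=10  P5=5  P6=8
Waiting times: P0=0, P1=0, P2=2, P3=1, P4=3, P5=3, P6=5
Average waiting = (0+0+2+1+3+3+5) / 7 = 14/7 = 2.00

2.00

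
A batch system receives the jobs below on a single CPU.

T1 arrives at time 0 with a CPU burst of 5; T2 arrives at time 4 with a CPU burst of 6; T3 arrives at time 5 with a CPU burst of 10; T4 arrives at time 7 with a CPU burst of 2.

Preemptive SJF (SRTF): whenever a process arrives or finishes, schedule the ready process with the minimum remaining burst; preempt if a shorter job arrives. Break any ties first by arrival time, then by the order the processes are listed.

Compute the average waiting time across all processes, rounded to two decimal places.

Gantt: | T1 0-5 | T2 5-7 | T4 7-9 | T2 9-13 | T3 13-23 |
Completion: T1=5  T2=13  T3=23  T4=9
Waiting times: T1=0, T2=3, T3=8, T4=0
Average waiting = (0+3+8+0) / 4 = 11/4 = 2.75

2.75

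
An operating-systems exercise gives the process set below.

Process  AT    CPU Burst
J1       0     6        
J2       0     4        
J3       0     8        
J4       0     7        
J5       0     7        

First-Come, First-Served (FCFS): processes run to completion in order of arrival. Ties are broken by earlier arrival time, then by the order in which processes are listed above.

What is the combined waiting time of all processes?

59

Schedule: | J1 0-6 | J2 6-10 | J3 10-18 | J4 18-25 | J5 25-32 |
Completion: J1=6  J2=10  J3=18  J4=25  J5=32
Waiting = turnaround − burst: J1=0, J2=6, J3=10, J4=18, J5=25
Total waiting = 0 + 6 + 10 + 18 + 25 = 59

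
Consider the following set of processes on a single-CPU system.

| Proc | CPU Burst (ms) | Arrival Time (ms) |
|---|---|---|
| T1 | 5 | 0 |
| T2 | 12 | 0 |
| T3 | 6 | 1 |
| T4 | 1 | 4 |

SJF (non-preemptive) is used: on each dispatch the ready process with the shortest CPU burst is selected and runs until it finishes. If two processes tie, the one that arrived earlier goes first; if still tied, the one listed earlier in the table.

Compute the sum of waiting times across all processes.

18

Timeline: | T1 0-5 | T4 5-6 | T3 6-12 | T2 12-24 |
Completion: T1=5  T2=24  T3=12  T4=6
Waiting = turnaround − burst: T1=0, T2=12, T3=5, T4=1
Total waiting = 0 + 12 + 5 + 1 = 18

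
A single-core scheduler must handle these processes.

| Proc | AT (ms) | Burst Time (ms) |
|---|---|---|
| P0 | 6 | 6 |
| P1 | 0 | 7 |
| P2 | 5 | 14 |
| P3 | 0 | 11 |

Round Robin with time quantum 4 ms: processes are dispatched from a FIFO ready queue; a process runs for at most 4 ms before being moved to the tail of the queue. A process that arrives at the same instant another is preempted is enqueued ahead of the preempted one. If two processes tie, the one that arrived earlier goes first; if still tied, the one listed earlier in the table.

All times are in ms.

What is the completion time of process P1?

11

Timeline: | P1 0-4 | P3 4-8 | P1 8-11 | P2 11-15 | P0 15-19 | P3 19-23 | P2 23-27 | P0 27-29 | P3 29-32 | P2 32-38 |
Completion: P0=29  P1=11  P2=38  P3=32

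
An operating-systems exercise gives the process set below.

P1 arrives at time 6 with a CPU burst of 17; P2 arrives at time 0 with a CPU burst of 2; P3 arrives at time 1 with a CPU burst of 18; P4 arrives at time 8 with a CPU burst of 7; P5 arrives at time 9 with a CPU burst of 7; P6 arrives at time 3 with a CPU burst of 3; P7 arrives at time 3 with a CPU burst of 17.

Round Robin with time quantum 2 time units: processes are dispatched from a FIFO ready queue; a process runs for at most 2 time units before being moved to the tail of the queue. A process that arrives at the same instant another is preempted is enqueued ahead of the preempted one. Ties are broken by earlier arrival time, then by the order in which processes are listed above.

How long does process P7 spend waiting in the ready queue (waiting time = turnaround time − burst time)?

Gantt: | P2 0-2 | P3 2-4 | P6 4-6 | P7 6-8 | P3 8-10 | P1 10-12 | P6 12-13 | P4 13-15 | P7 15-17 | P5 17-19 | P3 19-21 | P1 21-23 | P4 23-25 | P7 25-27 | P5 27-29 | P3 29-31 | P1 31-33 | P4 33-35 | P7 35-37 | P5 37-39 | P3 39-41 | P1 41-43 | P4 43-44 | P7 44-46 | P5 46-47 | P3 47-49 | P1 49-51 | P7 51-53 | P3 53-55 | P1 55-57 | P7 57-59 | P3 59-61 | P1 61-63 | P7 63-65 | P3 65-67 | P1 67-69 | P7 69-70 | P1 70-71 |
Completion: P1=71  P2=2  P3=67  P4=44  P5=47  P6=13  P7=70
Turnaround (C−A): P1=65  P2=2  P3=66  P4=36  P5=38  P6=10  P7=67
Waiting(P7) = turnaround − burst = 67 − 17 = 50

50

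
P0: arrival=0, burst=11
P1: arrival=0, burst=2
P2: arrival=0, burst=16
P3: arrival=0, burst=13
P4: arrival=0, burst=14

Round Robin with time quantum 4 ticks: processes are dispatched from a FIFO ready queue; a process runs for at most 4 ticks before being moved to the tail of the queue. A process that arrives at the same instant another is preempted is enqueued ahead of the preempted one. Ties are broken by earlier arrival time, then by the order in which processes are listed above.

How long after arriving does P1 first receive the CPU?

Gantt: | P0 0-4 | P1 4-6 | P2 6-10 | P3 10-14 | P4 14-18 | P0 18-22 | P2 22-26 | P3 26-30 | P4 30-34 | P0 34-37 | P2 37-41 | P3 41-45 | P4 45-49 | P2 49-53 | P3 53-54 | P4 54-56 |
Completion: P0=37  P1=6  P2=53  P3=54  P4=56
Turnaround (C−A): P0=37  P1=6  P2=53  P3=54  P4=56
Response(P1) = first start − arrival = 4 − 0 = 4

4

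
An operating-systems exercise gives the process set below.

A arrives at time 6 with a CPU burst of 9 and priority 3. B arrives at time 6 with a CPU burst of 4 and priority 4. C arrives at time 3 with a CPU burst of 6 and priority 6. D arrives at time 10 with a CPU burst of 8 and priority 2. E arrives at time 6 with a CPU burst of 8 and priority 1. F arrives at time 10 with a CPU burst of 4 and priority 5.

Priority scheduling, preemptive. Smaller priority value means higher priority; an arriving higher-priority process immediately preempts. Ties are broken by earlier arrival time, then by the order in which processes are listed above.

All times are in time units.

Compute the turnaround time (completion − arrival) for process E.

Gantt: | idle 0-3 | C 3-6 | E 6-14 | D 14-22 | A 22-31 | B 31-35 | F 35-39 | C 39-42 |
Completion: A=31  B=35  C=42  D=22  E=14  F=39
Turnaround (C−A): A=25  B=29  C=39  D=12  E=8  F=29
Turnaround(E) = completion − arrival = 14 − 6 = 8

8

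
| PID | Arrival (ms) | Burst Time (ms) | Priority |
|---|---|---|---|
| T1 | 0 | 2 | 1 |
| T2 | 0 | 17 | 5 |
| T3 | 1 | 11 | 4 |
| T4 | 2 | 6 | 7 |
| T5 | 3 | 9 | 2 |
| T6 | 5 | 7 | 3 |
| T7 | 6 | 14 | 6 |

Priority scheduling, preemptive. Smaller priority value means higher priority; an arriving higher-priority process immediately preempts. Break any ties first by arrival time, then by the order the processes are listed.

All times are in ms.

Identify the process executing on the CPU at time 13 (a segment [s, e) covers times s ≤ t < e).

Schedule: | T1 0-2 | T3 2-3 | T5 3-12 | T6 12-19 | T3 19-29 | T2 29-46 | T7 46-60 | T4 60-66 |
Completion: T1=2  T2=46  T3=29  T4=66  T5=12  T6=19  T7=60

T6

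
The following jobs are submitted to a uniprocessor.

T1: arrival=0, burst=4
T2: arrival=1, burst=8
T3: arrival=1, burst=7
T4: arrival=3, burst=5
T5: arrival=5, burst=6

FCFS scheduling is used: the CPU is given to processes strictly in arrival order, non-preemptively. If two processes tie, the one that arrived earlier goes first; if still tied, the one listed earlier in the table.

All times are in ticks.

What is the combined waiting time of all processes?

Timeline: | T1 0-4 | T2 4-12 | T3 12-19 | T4 19-24 | T5 24-30 |
Completion: T1=4  T2=12  T3=19  T4=24  T5=30
Waiting = turnaround − burst: T1=0, T2=3, T3=11, T4=16, T5=19
Total waiting = 0 + 3 + 11 + 16 + 19 = 49

49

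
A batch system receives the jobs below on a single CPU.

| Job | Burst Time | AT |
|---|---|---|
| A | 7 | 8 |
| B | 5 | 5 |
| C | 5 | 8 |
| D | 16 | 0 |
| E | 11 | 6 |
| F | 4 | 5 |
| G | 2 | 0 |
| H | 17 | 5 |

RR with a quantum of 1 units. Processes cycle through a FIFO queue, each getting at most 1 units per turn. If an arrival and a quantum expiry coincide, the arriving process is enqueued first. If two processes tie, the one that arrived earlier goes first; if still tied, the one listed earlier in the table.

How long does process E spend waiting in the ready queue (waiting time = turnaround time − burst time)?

42

Schedule: | D 0-1 | G 1-2 | D 2-3 | G 3-4 | D 4-5 | B 5-6 | F 6-7 | H 7-8 | D 8-9 | E 9-10 | B 10-11 | F 11-12 | A 12-13 | C 13-14 | H 14-15 | D 15-16 | E 16-17 | B 17-18 | F 18-19 | A 19-20 | C 20-21 | H 21-22 | D 22-23 | E 23-24 | B 24-25 | F 25-26 | A 26-27 | C 27-28 | H 28-29 | D 29-30 | E 30-31 | B 31-32 | A 32-33 | C 33-34 | H 34-35 | D 35-36 | E 36-37 | A 37-38 | C 38-39 | H 39-40 | D 40-41 | E 41-42 | A 42-43 | H 43-44 | D 44-45 | E 45-46 | A 46-47 | H 47-48 | D 48-49 | E 49-50 | H 50-51 | D 51-52 | E 52-53 | H 53-54 | D 54-55 | E 55-56 | H 56-57 | D 57-58 | E 58-59 | H 59-60 | D 60-61 | H 61-62 | D 62-63 | H 63-67 |
Completion: A=47  B=32  C=39  D=63  E=59  F=26  G=4  H=67
Turnaround (C−A): A=39  B=27  C=31  D=63  E=53  F=21  G=4  H=62
Waiting(E) = turnaround − burst = 53 − 11 = 42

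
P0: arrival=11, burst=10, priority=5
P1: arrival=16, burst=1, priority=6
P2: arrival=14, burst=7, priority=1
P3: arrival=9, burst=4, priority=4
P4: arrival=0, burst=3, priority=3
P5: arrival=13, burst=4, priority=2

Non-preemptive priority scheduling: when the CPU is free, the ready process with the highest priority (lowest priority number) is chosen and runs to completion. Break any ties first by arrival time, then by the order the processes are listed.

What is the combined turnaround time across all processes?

Schedule: | P4 0-3 | idle 3-9 | P3 9-13 | P5 13-17 | P2 17-24 | P0 24-34 | P1 34-35 |
Completion: P0=34  P1=35  P2=24  P3=13  P4=3  P5=17
Turnaround (C−A): P0=23  P1=19  P2=10  P3=4  P4=3  P5=4
Turnaround = completion − arrival: P0=23, P1=19, P2=10, P3=4, P4=3, P5=4
Total turnaround = 23 + 19 + 10 + 4 + 3 + 4 = 63

63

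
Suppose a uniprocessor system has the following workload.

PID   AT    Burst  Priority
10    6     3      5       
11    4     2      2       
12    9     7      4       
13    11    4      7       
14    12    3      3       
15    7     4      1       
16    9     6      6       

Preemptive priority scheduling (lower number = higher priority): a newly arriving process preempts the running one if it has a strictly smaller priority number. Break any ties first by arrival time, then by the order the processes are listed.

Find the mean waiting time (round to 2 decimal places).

Gantt: | idle 0-4 | 11 4-6 | 10 6-7 | 15 7-11 | 12 11-12 | 14 12-15 | 12 15-21 | 10 21-23 | 16 23-29 | 13 29-33 |
Completion: 10=23  11=6  12=21  13=33  14=15  15=11  16=29
Turnaround (C−A): 10=17  11=2  12=12  13=22  14=3  15=4  16=20
Waiting times: 10=14, 11=0, 12=5, 13=18, 14=0, 15=0, 16=14
Average waiting = (14+0+5+18+0+0+14) / 7 = 51/7 = 7.29

7.29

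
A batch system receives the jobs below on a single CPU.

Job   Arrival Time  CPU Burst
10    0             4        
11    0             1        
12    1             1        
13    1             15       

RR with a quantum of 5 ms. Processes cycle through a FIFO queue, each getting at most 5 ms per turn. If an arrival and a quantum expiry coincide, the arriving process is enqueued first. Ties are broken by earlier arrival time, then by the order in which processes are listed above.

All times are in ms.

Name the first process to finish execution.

Schedule: | 10 0-4 | 11 4-5 | 12 5-6 | 13 6-21 |
Completion: 10=4  11=5  12=6  13=21
Finish order: 10 → 11 → 12 → 13

10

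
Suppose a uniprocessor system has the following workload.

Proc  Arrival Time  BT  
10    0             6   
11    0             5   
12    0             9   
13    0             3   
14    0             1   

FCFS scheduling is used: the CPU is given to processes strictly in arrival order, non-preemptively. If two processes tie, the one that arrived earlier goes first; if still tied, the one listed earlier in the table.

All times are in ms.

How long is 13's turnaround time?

Schedule: | 10 0-6 | 11 6-11 | 12 11-20 | 13 20-23 | 14 23-24 |
Completion: 10=6  11=11  12=20  13=23  14=24
Turnaround(13) = completion − arrival = 23 − 0 = 23

23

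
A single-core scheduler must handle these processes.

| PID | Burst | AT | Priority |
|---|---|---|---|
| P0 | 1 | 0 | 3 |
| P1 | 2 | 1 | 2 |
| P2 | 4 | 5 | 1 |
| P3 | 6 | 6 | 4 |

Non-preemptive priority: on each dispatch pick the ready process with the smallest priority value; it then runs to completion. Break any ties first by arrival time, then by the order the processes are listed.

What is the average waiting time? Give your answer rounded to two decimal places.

0.75

Timeline: | P0 0-1 | P1 1-3 | idle 3-5 | P2 5-9 | P3 9-15 |
Completion: P0=1  P1=3  P2=9  P3=15
Turnaround (C−A): P0=1  P1=2  P2=4  P3=9
Waiting times: P0=0, P1=0, P2=0, P3=3
Average waiting = (0+0+0+3) / 4 = 3/4 = 0.75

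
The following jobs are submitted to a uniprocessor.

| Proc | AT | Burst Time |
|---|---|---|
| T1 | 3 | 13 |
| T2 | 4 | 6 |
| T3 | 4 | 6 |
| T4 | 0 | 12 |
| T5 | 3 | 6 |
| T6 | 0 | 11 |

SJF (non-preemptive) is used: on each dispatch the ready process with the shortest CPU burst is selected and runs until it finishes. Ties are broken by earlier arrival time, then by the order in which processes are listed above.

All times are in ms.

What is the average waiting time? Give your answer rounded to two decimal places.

17.83

Timeline: | T6 0-11 | T5 11-17 | T2 17-23 | T3 23-29 | T4 29-41 | T1 41-54 |
Completion: T1=54  T2=23  T3=29  T4=41  T5=17  T6=11
Turnaround (C−A): T1=51  T2=19  T3=25  T4=41  T5=14  T6=11
Waiting times: T1=38, T2=13, T3=19, T4=29, T5=8, T6=0
Average waiting = (38+13+19+29+8+0) / 6 = 107/6 = 17.83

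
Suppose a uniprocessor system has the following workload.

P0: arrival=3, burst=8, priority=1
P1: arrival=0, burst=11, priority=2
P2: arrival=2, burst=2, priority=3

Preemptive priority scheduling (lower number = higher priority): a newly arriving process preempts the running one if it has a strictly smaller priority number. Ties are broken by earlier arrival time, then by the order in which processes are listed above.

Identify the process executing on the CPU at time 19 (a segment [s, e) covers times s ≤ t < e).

P2

Timeline: | P1 0-3 | P0 3-11 | P1 11-19 | P2 19-21 |
Completion: P0=11  P1=19  P2=21
Turnaround (C−A): P0=8  P1=19  P2=19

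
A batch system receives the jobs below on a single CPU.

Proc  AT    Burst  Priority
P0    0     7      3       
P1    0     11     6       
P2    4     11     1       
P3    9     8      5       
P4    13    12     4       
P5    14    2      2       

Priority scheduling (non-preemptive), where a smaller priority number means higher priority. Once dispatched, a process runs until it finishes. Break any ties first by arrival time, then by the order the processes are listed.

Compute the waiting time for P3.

23

Timeline: | P0 0-7 | P2 7-18 | P5 18-20 | P4 20-32 | P3 32-40 | P1 40-51 |
Completion: P0=7  P1=51  P2=18  P3=40  P4=32  P5=20
Turnaround (C−A): P0=7  P1=51  P2=14  P3=31  P4=19  P5=6
Waiting(P3) = turnaround − burst = 31 − 8 = 23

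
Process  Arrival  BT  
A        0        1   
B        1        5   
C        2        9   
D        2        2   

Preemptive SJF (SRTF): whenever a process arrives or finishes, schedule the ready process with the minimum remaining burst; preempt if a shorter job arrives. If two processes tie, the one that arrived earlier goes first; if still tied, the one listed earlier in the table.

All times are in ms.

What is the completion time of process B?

8

Timeline: | A 0-1 | B 1-2 | D 2-4 | B 4-8 | C 8-17 |
Completion: A=1  B=8  C=17  D=4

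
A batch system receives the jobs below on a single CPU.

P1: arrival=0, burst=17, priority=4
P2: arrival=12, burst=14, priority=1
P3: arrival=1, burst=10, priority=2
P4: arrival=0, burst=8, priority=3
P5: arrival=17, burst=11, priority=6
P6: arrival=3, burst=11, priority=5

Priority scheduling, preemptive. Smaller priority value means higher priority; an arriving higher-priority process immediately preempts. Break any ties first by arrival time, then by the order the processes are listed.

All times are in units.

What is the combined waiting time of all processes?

145

Gantt: | P4 0-1 | P3 1-11 | P4 11-12 | P2 12-26 | P4 26-32 | P1 32-49 | P6 49-60 | P5 60-71 |
Completion: P1=49  P2=26  P3=11  P4=32  P5=71  P6=60
Turnaround (C−A): P1=49  P2=14  P3=10  P4=32  P5=54  P6=57
Waiting = turnaround − burst: P1=32, P2=0, P3=0, P4=24, P5=43, P6=46
Total waiting = 32 + 0 + 0 + 24 + 43 + 46 = 145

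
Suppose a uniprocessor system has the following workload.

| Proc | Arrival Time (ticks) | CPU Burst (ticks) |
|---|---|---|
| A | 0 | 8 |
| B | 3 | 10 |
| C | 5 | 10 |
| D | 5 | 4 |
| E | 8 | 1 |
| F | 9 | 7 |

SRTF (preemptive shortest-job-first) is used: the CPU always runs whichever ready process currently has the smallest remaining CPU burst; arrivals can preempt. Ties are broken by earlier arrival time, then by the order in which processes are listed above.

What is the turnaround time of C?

35

Timeline: | A 0-8 | E 8-9 | D 9-13 | F 13-20 | B 20-30 | C 30-40 |
Completion: A=8  B=30  C=40  D=13  E=9  F=20
Turnaround(C) = completion − arrival = 40 − 5 = 35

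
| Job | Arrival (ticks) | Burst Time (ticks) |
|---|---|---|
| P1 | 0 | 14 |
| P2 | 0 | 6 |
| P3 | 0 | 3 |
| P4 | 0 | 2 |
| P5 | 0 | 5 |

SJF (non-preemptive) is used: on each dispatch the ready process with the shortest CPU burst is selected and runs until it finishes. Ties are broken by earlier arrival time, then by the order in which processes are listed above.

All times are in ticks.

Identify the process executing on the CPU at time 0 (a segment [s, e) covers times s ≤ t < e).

Gantt: | P4 0-2 | P3 2-5 | P5 5-10 | P2 10-16 | P1 16-30 |
Completion: P1=30  P2=16  P3=5  P4=2  P5=10

P4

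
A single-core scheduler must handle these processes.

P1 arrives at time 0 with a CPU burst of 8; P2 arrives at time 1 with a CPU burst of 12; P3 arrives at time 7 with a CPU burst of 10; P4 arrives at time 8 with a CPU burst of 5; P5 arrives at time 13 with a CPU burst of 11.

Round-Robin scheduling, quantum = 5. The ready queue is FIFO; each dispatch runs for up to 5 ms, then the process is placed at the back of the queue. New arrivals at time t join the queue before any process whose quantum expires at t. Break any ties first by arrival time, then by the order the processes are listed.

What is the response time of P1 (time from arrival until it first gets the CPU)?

Schedule: | P1 0-5 | P2 5-10 | P1 10-13 | P3 13-18 | P4 18-23 | P2 23-28 | P5 28-33 | P3 33-38 | P2 38-40 | P5 40-46 |
Completion: P1=13  P2=40  P3=38  P4=23  P5=46
Response(P1) = first start − arrival = 0 − 0 = 0

0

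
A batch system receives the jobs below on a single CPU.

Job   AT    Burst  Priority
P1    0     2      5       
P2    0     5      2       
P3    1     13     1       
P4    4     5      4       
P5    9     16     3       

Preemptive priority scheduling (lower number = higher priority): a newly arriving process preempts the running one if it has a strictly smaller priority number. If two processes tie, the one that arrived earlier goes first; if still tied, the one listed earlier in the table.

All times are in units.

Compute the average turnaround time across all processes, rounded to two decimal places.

26.40

Gantt: | P2 0-1 | P3 1-14 | P2 14-18 | P5 18-34 | P4 34-39 | P1 39-41 |
Completion: P1=41  P2=18  P3=14  P4=39  P5=34
Turnaround (C−A): P1=41  P2=18  P3=13  P4=35  P5=25
Turnaround times: P1=41, P2=18, P3=13, P4=35, P5=25
Average turnaround = (41+18+13+35+25) / 5 = 132/5 = 26.40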